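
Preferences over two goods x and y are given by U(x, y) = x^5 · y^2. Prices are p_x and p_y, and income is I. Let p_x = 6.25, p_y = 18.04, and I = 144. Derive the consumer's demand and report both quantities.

Tangency: MRS = (5/2)·y/x = p_x/p_y.
Rearranging, p_y·y = (2/5)·p_x·x. Substituting into the budget gives p_x·x·(1 + (2/5)) = I.
Demand: x*(p_x,p_y,I) = 5/7·I/p_x and y* = 2/7·I/p_y.
At p_x=6.25, p_y=18.04, I=144: x* = 5/7·144/6.25 = 16.4571, y* = 2.2806.

x* = 16.4571, y* = 2.2806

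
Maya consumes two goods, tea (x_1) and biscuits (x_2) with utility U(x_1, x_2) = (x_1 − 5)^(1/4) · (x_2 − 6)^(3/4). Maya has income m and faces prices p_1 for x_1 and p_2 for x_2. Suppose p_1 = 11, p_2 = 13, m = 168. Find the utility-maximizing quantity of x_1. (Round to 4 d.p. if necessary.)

x_1* = 5.7955

After buying the subsistence bundle (5, 6), a share 0.25 of the remaining income goes to x_1: x_1* = 5 + 0.25·(m − 5p_1 − 6p_2)/p_1.
Discretionary income = 168 − 5·11 − 6·13 = 35; x_1* = 5 + 0.25·35/11 = 5.7955.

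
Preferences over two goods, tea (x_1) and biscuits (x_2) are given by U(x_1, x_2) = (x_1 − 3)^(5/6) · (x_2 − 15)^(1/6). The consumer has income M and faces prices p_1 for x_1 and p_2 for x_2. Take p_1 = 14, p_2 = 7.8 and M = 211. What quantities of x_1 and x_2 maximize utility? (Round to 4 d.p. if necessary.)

x_1* = 6.0952, x_2* = 16.1111

This is Cobb-Douglas in (x_1−3, x_2−15): tangency gives 5/6·p_2·(x_2−15) = 1/6·p_1·(x_1−3).
Substituting into the budget: x_1* = 3 + 5/6·(M − 3·p_1 − 15·p_2)/p_1, and x_2* = 15 + 1/6·(…)/p_2.
Discretionary income = 211 − 3·14 − 15·7.8 = 52; x_1* = 3 + 5/6·52/14 = 6.0952; x_2* = 15 + 1/6·52/7.8 = 16.1111.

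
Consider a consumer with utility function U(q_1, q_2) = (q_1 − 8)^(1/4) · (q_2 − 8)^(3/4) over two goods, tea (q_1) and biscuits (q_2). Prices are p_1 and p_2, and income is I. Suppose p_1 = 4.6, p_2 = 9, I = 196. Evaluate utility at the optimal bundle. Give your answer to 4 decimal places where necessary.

Let q_1' = q_1−8, q_2' = q_2−8. MRS = (1/3)·q_2'/q_1' = p_1/p_2.
Substituting into the budget: q_1* = 8 + 0.25·(I − 8·p_1 − 8·p_2)/p_1, and q_2* = 8 + 0.75·(…)/p_2.
Discretionary income = 196 − 8·4.6 − 8·9 = 87.2; q_1* = 8 + 0.25·87.2/4.6 = 12.7391; q_2* = 8 + 0.75·87.2/9 = 15.2667.
Utility at the optimum: U(12.7391, 15.2667) = 6.5302.

V = 6.5302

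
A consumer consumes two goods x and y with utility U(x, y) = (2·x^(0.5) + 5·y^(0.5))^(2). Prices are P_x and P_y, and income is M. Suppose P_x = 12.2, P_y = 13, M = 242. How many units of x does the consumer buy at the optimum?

With the ratio pinned down, the budget gives x* = M/(P_x + P_y·(y/x)) and y* = (y/x)·x*.
Numerically y/x = 5.504438, so x* = 242/(12.2 + 13·5.504438) = 2.8893.

x* = 2.8893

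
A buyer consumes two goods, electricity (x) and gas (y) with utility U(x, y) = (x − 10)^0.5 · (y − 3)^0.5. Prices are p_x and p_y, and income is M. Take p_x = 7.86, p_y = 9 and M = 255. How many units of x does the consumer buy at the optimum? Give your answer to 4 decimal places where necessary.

x* = 19.5038

This is Cobb-Douglas in (x−10, y−3): tangency gives 0.5·p_y·(y−3) = 0.5·p_x·(x−10).
Substituting into the budget: x* = 10 + 0.5·(M − 10·p_x − 3·p_y)/p_x, and y* = 3 + 0.5·(…)/p_y.
Discretionary income = 255 − 10·7.86 − 3·9 = 149.4; x* = 10 + 0.5·149.4/7.86 = 19.5038.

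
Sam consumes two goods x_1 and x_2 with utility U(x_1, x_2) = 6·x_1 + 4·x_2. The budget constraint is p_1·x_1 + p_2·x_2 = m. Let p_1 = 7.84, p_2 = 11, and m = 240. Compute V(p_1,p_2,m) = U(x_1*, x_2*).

V = 183.6735

Linear utility — the consumer picks whichever good has higher MU/price: 6/7.84 = 0.7653 vs 4/11 = 0.3636.
x_1 gives more utility per dollar, so spend all income on x_1: x_1* = m/p_1, x_2* = 0.
Numerically: x_1* = 30.6122, x_2* = 0.
Utility at the optimum: U(30.6122, 0) = 183.6735.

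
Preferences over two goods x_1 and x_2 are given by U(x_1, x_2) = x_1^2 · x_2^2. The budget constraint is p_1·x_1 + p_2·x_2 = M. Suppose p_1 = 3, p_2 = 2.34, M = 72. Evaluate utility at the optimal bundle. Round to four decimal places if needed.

MU_x_1/MU_x_2 = (2·x_2)/(2·x_1); tangency sets this equal to p_1/p_2.
So 2·p_2·x_2 = 2·p_1·x_1; combined with the budget, a share 0.5 of income goes to x_1.
Demand: x_1*(p_1,p_2,M) = 0.5·M/p_1 and x_2* = 0.5·M/p_2.
At p_1=3, p_2=2.34, M=72: x_1* = 0.5·72/3 = 12, x_2* = 15.3846.
Utility at the optimum: U(12, 15.3846) = 34082.8402.

V = 34082.8402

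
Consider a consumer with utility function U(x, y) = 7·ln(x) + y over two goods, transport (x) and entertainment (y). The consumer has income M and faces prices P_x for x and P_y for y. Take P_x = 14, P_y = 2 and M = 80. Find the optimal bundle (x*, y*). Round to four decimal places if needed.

MU_x = 7/x, MU_y = 1. Tangency: 7/x = P_x/P_y.
So x*(P_x,P_y) = 7·P_y/P_x, independent of income; and y* = (M − 7·P_y)/P_y.
At the given prices: x* = 7·2/14 = 1, and y* = 33.

x* = 1, y* = 33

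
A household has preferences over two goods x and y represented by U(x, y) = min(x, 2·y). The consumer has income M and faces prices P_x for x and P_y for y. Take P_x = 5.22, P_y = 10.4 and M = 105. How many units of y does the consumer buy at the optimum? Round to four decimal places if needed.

Demand: x*(P_x,P_y,M) = 2·M/(2·P_x + P_y), y* = M/(2·P_x + P_y).
Here 2·5.22 + 10.4 = 20.84, giving y* = 5.0384.

y* = 5.0384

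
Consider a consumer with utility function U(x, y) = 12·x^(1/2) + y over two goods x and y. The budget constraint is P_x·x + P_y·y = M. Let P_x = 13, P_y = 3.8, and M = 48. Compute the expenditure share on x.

MU_x = 6/√x, MU_y = 1. Tangency: 6/√x = P_x/P_y.
Solve: √x = 6·P_y/P_x, so x*(P_x,P_y) = (6·P_y/P_x)², and y* = (M − P_x·x*)/P_y.
Plugging in: x* = (6·3.8/13)² = 3.076, y* = 2.1085.
Expenditure on x: 13·3.076 = 39.9877; share = 0.8331.

share on x = 0.8331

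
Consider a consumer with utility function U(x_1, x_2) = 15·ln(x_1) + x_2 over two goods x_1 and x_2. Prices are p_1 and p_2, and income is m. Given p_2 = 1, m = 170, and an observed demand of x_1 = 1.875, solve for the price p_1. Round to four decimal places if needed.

p_1 = 8

MU_x_1 = 15/x_1, MU_x_2 = 1. Tangency: 15/x_1 = p_1/p_2.
So x_1*(p_1,p_2) = 15·p_2/p_1, independent of income; and x_2* = (m − 15·p_2)/p_2.
Set x_1* = 1.875 in the demand function and solve for p_1: p_1 = 8.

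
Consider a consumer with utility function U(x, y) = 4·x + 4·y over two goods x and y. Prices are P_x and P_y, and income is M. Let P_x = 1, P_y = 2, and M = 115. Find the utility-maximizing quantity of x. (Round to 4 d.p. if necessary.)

Perfect substitutes: compare marginal utility per dollar. 4/P_x vs 4/P_y → 4 vs 2.
x gives more utility per dollar, so spend all income on x: x* = M/P_x, y* = 0.
Numerically: x* = 115, y* = 0.

x* = 115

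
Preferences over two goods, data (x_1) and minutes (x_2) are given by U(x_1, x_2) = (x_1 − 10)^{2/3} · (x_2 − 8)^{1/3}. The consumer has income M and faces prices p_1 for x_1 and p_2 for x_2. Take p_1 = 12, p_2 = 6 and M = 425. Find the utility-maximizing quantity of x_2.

x_2* = 22.2778

Let x_1' = x_1−10, x_2' = x_2−8. MRS = 2·x_2'/x_1' = p_1/p_2.
Substituting into the budget: x_1* = 10 + 2/3·(M − 10·p_1 − 8·p_2)/p_1, and x_2* = 8 + 1/3·(…)/p_2.
Discretionary income = 425 − 10·12 − 8·6 = 257; x_2* = 8 + 1/3·257/6 = 22.2778.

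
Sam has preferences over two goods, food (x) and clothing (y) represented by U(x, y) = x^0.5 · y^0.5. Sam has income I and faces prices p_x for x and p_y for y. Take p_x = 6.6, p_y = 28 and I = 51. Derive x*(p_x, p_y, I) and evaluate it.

x* = 3.8636

Tangency: MRS = y/x = p_x/p_y.
So 0.5·p_y·y = 0.5·p_x·x; combined with the budget, a share 0.5 of income goes to x.
Demand: x*(p_x,p_y,I) = 0.5·I/p_x and y* = 0.5·I/p_y.
At p_x=6.6, p_y=28, I=51: x* = 0.5·51/6.6 = 3.8636.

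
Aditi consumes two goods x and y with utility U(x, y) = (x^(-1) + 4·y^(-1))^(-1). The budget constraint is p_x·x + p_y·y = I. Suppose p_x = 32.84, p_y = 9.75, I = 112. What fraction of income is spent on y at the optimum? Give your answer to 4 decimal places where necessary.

From the CES first-order condition, (1/4)·(y/x)^(2) = p_x/p_y.
Hence y/x = (4·p_x/p_y)^(1/(2)), i.e. raised to the 0.5 power.
Substitute y = (y/x)·x into the budget: x* = I/(p_x + p_y·(y/x)).
Numerically y/x = 3.670534, so x* = 112/(32.84 + 9.75·3.670534) = 1.632 and y* = 3.670534·1.632 = 5.9903.
Expenditure on y: 9.75·5.9903 = 58.4053; share = 0.5215.

share on y = 0.5215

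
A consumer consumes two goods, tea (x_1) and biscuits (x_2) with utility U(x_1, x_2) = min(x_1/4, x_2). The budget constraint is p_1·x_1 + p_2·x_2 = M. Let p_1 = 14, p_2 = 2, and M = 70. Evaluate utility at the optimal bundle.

With perfect complements, no substitution: consume in ratio x_1:x_2 = 4:1.
Budget: p_1·x_1 + p_2·(1/4)·x_1 = M, so (4·p_1 + p_2)·x_1 = 4·M.
Demand: x_1*(p_1,p_2,M) = 4·M/(4·p_1 + p_2), x_2* = M/(4·p_1 + p_2).
Here 4·14 + 2 = 58, giving x_1* = 4.8276 and x_2* = 1.2069.
Utility at the optimum: U(4.8276, 1.2069) = 1.2069.

V = 1.2069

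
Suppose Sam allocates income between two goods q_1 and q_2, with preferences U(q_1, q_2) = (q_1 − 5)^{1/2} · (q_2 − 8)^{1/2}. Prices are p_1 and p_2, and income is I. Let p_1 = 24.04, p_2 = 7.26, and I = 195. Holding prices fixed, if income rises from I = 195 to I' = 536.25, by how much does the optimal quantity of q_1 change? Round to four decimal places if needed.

Δq_1* = 7.0975

This is Cobb-Douglas in (q_1−5, q_2−8): tangency gives 0.5·p_2·(q_2−8) = 0.5·p_1·(q_1−5).
After buying the subsistence bundle (5, 8), a share 0.5 of the remaining income goes to q_1: q_1* = 5 + 0.5·(I − 5p_1 − 8p_2)/p_1.
Discretionary income = 195 − 5·24.04 − 8·7.26 = 16.72; q_1* = 5 + 0.5·16.72/24.04 = 5.3478.
At I' = 536.25: q_1* = 12.4453. Change: 12.4453 − 5.3478 = 7.0975.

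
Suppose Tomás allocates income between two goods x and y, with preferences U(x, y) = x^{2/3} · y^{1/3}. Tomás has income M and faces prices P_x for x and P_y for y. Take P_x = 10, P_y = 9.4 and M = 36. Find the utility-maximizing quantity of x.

The MRS is 2·y/x. Set MRS = P_x/P_y.
Rearranging, P_y·y = (1/2)·P_x·x. Substituting into the budget gives P_x·x·(1 + (1/2)) = M.
Demand: x*(P_x,P_y,M) = 2/3·M/P_x and y* = 1/3·M/P_y.
At P_x=10, P_y=9.4, M=36: x* = 2/3·36/10 = 2.4.

x* = 2.4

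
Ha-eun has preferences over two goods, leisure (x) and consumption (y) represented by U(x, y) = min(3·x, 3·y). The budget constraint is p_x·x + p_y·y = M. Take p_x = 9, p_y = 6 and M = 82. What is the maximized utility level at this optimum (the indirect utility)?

Leontief preferences: the optimum is at the kink where x/3 = y/3, i.e. y = x.
Budget: p_x·x + p_y·x = M, so (3·p_x + 3·p_y)·x = 3·M.
Demand: x*(p_x,p_y,M) = 3·M/(3·p_x + 3·p_y), y* = 3·M/(3·p_x + 3·p_y).
Here 3·9 + 3·6 = 45, giving x* = 5.4667 and y* = 5.4667.
Utility at the optimum: U(5.4667, 5.4667) = 16.4.

V = 16.4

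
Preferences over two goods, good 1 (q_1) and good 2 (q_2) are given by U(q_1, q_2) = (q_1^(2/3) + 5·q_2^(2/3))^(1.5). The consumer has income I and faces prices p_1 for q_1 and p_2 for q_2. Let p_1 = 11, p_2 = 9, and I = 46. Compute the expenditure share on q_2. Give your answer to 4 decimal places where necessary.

From the CES first-order condition, (1/5)·(q_2/q_1)^(1/3) = p_1/p_2.
Solve for the ratio: q_2/q_1 = [5·p_1/p_2]^(3).
Substitute q_2 = (q_2/q_1)·q_1 into the budget: q_1* = I/(p_1 + p_2·(q_2/q_1)).
Numerically q_2/q_1 = 228.223594, so q_1* = 46/(11 + 9·228.223594) = 0.0223 and q_2* = 228.223594·0.0223 = 5.0839.
Expenditure on q_2: 9·5.0839 = 45.755; share = 0.9947.

share on q_2 = 0.9947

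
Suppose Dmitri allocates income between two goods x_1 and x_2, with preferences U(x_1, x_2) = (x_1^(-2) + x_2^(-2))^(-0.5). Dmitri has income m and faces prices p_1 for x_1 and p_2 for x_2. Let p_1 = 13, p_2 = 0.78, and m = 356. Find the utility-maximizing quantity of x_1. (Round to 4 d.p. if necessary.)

From the CES first-order condition, (x_2/x_1)^(3) = p_1/p_2.
Solve for the ratio: x_2/x_1 = [p_1/p_2]^(1/3).
Substitute x_2 = (x_2/x_1)·x_1 into the budget: x_1* = m/(p_1 + p_2·(x_2/x_1)).
Numerically x_2/x_1 = 2.554365, so x_1* = 356/(13 + 0.78·2.554365) = 23.7454.

x_1* = 23.7454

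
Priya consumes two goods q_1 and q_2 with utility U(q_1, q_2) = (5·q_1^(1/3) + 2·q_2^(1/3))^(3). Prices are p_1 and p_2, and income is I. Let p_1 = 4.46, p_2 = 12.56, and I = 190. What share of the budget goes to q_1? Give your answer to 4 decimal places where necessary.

MRS = MU_q_1/MU_q_2 = (5/2)·(q_2/q_1)^(2/3). Set equal to p_1/p_2.
Hence q_2/q_1 = ((2/5)·p_1/p_2)^(1/(2/3)), i.e. raised to the 1.5 power.
With the ratio pinned down, the budget gives q_1* = I/(p_1 + p_2·(q_2/q_1)) and q_2* = (q_2/q_1)·q_1*.
Numerically q_2/q_1 = 0.053531, so q_1* = 190/(4.46 + 12.56·0.053531) = 37.0201 and q_2* = 0.053531·37.0201 = 1.9817.
Expenditure on q_1: 4.46·37.0201 = 165.1094; share = 0.869.

share on q_1 = 0.869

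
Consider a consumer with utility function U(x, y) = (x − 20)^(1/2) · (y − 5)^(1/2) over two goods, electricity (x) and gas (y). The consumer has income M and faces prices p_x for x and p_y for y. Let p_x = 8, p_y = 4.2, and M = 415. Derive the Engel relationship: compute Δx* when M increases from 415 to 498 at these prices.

Δx* = 5.1875

MRS = (y−5)/(x−20). Tangency with p_x/p_y gives y−5 = (p_x/p_y)·(x−20).
After buying the subsistence bundle (20, 5), a share 0.5 of the remaining income goes to x: x* = 20 + 0.5·(M − 20p_x − 5p_y)/p_x.
Discretionary income = 415 − 20·8 − 5·4.2 = 234; x* = 20 + 0.5·234/8 = 34.625.
At M' = 498: x* = 39.8125. Change: 39.8125 − 34.625 = 5.1875.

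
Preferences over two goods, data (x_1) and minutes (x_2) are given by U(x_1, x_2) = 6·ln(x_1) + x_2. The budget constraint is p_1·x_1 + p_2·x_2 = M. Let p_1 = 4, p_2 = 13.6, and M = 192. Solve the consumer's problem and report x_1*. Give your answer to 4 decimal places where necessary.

So x_1*(p_1,p_2) = 6·p_2/p_1, independent of income; and x_2* = (M − 6·p_2)/p_2.
At the given prices: x_1* = 6·13.6/4 = 20.4.

x_1* = 20.4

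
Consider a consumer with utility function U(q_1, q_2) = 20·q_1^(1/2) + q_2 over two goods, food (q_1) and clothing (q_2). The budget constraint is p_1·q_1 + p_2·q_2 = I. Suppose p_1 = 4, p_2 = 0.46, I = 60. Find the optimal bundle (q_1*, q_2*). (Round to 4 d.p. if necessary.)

q_1* = 1.3225, q_2* = 118.9348

MU_q_1 = 10/√q_1, MU_q_2 = 1. Tangency: 10/√q_1 = p_1/p_2.
Thus q_1* = (10·p_2/p_1)² — independent of I — with the rest of income spent on q_2.
Plugging in: q_1* = (10·0.46/4)² = 1.3225, q_2* = 118.9348.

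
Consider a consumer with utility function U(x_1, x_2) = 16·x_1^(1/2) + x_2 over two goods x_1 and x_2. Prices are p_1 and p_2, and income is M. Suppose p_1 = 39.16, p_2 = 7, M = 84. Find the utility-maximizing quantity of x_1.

x_1* = 2.045

Plugging in: x_1* = (8·7/39.16)² = 2.045.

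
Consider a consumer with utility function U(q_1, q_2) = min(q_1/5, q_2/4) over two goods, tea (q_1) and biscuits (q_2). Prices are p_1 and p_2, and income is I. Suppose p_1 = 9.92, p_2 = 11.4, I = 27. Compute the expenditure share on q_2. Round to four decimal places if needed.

share on q_2 = 0.479

With perfect complements, no substitution: consume in ratio q_1:q_2 = 5:4.
Budget: p_1·q_1 + p_2·(4/5)·q_1 = I, so (5·p_1 + 4·p_2)·q_1 = 5·I.
Demand: q_1*(p_1,p_2,I) = 5·I/(5·p_1 + 4·p_2), q_2* = 4·I/(5·p_1 + 4·p_2).
Here 5·9.92 + 4·11.4 = 95.2, giving q_1* = 1.4181 and q_2* = 1.1345.
Expenditure on q_2: 11.4·1.1345 = 12.9328; share = 0.479.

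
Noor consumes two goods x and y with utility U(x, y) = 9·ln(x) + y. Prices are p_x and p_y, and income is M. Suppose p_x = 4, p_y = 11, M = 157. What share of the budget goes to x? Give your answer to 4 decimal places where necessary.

share on x = 0.6306

MU_x = 9/x, MU_y = 1. Tangency: 9/x = p_x/p_y.
So x*(p_x,p_y) = 9·p_y/p_x, independent of income; and y* = (M − 9·p_y)/p_y.
At the given prices: x* = 9·11/4 = 24.75, and y* = 5.2727.
Expenditure on x: 4·24.75 = 99; share = 0.6306.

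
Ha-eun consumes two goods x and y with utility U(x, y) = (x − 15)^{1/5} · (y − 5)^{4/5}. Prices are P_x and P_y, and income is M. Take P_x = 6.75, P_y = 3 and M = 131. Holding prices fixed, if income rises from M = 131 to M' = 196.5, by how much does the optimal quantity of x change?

Δx* = 1.9407

Let x' = x−15, y' = y−5. MRS = (1/4)·y'/x' = P_x/P_y.
After buying the subsistence bundle (15, 5), a share 0.2 of the remaining income goes to x: x* = 15 + 0.2·(M − 15P_x − 5P_y)/P_x.
Discretionary income = 131 − 15·6.75 − 5·3 = 14.75; x* = 15 + 0.2·14.75/6.75 = 15.437.
At M' = 196.5: x* = 17.3778. Change: 17.3778 − 15.437 = 1.9407.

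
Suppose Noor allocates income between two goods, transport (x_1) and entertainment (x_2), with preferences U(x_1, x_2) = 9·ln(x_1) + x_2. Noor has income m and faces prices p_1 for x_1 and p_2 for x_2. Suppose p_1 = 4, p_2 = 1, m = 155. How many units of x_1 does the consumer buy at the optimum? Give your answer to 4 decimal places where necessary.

x_1* = 2.25

MU_x_1 = 9/x_1, MU_x_2 = 1. Tangency: 9/x_1 = p_1/p_2.
So x_1*(p_1,p_2) = 9·p_2/p_1, independent of income; and x_2* = (m − 9·p_2)/p_2.
At the given prices: x_1* = 9·1/4 = 2.25.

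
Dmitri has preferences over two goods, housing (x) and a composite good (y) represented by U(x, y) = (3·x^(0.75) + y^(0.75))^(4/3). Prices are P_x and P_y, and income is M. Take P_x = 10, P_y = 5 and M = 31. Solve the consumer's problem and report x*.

x* = 2.8213

Numerically y/x = 0.197531, so x* = 31/(10 + 5·0.197531) = 2.8213.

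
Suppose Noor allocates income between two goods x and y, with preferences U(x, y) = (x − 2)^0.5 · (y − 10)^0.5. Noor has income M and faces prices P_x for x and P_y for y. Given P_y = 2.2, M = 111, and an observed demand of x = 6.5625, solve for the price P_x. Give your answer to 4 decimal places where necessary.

P_x = 8

Let x' = x−2, y' = y−10. MRS = y'/x' = P_x/P_y.
After buying the subsistence bundle (2, 10), a share 0.5 of the remaining income goes to x: x* = 2 + 0.5·(M − 2P_x − 10P_y)/P_x.
Set x* = 6.5625 in the demand function and solve for P_x: P_x = 8.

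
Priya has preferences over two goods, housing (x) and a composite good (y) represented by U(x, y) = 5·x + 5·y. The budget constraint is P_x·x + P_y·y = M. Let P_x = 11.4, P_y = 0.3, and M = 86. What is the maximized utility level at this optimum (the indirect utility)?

Perfect substitutes: compare marginal utility per dollar. 5/P_x vs 5/P_y → 0.4386 vs 16.6667.
y gives more utility per dollar, so spend all income on y: y* = M/P_y, x* = 0.
Numerically: x* = 0, y* = 286.6667.
Utility at the optimum: U(0, 286.6667) = 1433.3333.

V = 1433.3333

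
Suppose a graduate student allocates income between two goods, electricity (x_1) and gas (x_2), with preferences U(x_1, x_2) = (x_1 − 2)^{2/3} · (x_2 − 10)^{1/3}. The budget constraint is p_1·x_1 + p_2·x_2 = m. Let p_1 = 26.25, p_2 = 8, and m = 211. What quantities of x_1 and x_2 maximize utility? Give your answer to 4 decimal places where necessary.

This is Cobb-Douglas in (x_1−2, x_2−10): tangency gives 2/3·p_2·(x_2−10) = 1/3·p_1·(x_1−2).
Substituting into the budget: x_1* = 2 + 2/3·(m − 2·p_1 − 10·p_2)/p_1, and x_2* = 10 + 1/3·(…)/p_2.
Discretionary income = 211 − 2·26.25 − 10·8 = 78.5; x_1* = 2 + 2/3·78.5/26.25 = 3.9937; x_2* = 10 + 1/3·78.5/8 = 13.2708.

x_1* = 3.9937, x_2* = 13.2708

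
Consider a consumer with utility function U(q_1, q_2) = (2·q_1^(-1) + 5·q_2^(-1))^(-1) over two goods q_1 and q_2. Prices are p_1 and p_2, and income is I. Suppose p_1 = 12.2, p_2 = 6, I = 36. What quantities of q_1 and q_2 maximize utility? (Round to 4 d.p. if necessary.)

From the CES first-order condition, (2/5)·(q_2/q_1)^(2) = p_1/p_2.
Hence q_2/q_1 = ((5/2)·p_1/p_2)^(1/(2)), i.e. raised to the 0.5 power.
Substitute q_2 = (q_2/q_1)·q_1 into the budget: q_1* = I/(p_1 + p_2·(q_2/q_1)).
Numerically q_2/q_1 = 2.254625, so q_1* = 36/(12.2 + 6·2.254625) = 1.3993 and q_2* = 2.254625·1.3993 = 3.1548.

q_1* = 1.3993, q_2* = 3.1548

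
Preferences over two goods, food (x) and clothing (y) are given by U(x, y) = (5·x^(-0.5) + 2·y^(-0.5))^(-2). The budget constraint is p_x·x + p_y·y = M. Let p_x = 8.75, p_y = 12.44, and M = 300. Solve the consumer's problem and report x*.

MRS = MU_x/MU_y = (5/2)·(y/x)^(1.5). Set equal to p_x/p_y.
Hence y/x = ((2/5)·p_x/p_y)^(1/(1.5)), i.e. raised to the 2/3 power.
Substitute y = (y/x)·x into the budget: x* = M/(p_x + p_y·(y/x)).
Numerically y/x = 0.42937, so x* = 300/(8.75 + 12.44·0.42937) = 21.2896.

x* = 21.2896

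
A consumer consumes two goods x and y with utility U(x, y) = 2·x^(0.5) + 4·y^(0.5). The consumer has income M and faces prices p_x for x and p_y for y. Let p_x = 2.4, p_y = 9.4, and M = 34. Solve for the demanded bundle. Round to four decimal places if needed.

x* = 7.0088, y* = 1.8275

From the CES first-order condition, (1/2)·(y/x)^(0.5) = p_x/p_y.
Solve for the ratio: y/x = [2·p_x/p_y]^(2).
Substitute y = (y/x)·x into the budget: x* = M/(p_x + p_y·(y/x)).
Numerically y/x = 0.260751, so x* = 34/(2.4 + 9.4·0.260751) = 7.0088 and y* = 0.260751·7.0088 = 1.8275.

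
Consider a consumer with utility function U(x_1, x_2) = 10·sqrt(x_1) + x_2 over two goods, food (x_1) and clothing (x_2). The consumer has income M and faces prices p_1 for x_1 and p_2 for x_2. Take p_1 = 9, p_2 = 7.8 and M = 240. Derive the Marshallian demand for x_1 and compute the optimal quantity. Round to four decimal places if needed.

x_1* = 18.7778

Thus x_1* = (5·p_2/p_1)² — independent of M — with the rest of income spent on x_2.
Plugging in: x_1* = (5·7.8/9)² = 18.7778.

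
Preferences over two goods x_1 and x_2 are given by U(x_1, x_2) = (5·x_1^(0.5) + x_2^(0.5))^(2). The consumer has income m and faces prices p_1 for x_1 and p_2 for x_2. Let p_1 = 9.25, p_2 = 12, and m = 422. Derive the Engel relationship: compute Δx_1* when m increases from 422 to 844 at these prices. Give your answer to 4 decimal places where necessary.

From the CES first-order condition, 5·(x_2/x_1)^(0.5) = p_1/p_2.
Hence x_2/x_1 = ((1/5)·p_1/p_2)^(1/(0.5)), i.e. raised to the 2 power.
With the ratio pinned down, the budget gives x_1* = m/(p_1 + p_2·(x_2/x_1)) and x_2* = (x_2/x_1)·x_1*.
Numerically x_2/x_1 = 0.023767, so x_1* = 422/(9.25 + 12·0.023767) = 44.257.
At m' = 844: x_1* = 88.5141. Change: 88.5141 − 44.257 = 44.257.

Δx_1* = 44.257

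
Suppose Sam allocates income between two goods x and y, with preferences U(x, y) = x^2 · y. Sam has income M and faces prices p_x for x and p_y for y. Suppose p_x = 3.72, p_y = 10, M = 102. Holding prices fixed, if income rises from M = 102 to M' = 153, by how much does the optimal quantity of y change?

Demand: x*(p_x,p_y,M) = 2/3·M/p_x and y* = 1/3·M/p_y.
At p_x=3.72, p_y=10, M=102: y* = 1/3·102/10 = 3.4.
At M' = 153: y* = 5.1. Change: 5.1 − 3.4 = 1.7.

Δy* = 1.7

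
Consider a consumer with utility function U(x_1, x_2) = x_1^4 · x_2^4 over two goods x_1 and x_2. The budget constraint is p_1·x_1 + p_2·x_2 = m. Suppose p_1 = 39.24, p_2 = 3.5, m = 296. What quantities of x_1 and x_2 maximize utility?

x_1* = 3.7717, x_2* = 42.2857

MU_x_1/MU_x_2 = (4·x_2)/(4·x_1); tangency sets this equal to p_1/p_2.
Rearranging, p_2·x_2 = p_1·x_1. Substituting into the budget gives p_1·x_1·(1 + 1) = m.
Demand: x_1*(p_1,p_2,m) = 0.5·m/p_1 and x_2* = 0.5·m/p_2.
At p_1=39.24, p_2=3.5, m=296: x_1* = 0.5·296/39.24 = 3.7717, x_2* = 42.2857.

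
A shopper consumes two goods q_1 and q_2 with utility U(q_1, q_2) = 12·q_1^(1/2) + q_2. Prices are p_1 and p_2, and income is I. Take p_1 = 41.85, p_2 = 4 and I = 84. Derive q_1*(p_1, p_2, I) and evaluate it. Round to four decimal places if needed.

q_1* = 0.3289

Plugging in: q_1* = (6·4/41.85)² = 0.3289.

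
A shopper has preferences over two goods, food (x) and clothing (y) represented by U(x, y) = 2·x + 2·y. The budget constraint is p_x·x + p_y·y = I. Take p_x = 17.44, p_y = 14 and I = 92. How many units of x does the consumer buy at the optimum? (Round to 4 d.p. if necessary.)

y gives more utility per dollar, so spend all income on y: y* = I/p_y, x* = 0.
Numerically: x* = 0, y* = 6.5714.

x* = 0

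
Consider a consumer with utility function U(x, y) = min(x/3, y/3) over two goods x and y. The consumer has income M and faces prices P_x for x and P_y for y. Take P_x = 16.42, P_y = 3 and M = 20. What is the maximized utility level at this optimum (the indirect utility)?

With perfect complements, no substitution: consume in ratio x:y = 3:3.
Budget: P_x·x + P_y·x = M, so (3·P_x + 3·P_y)·x = 3·M.
Demand: x*(P_x,P_y,M) = 3·M/(3·P_x + 3·P_y), y* = 3·M/(3·P_x + 3·P_y).
Here 3·16.42 + 3·3 = 58.26, giving x* = 1.0299 and y* = 1.0299.
Utility at the optimum: U(1.0299, 1.0299) = 0.3433.

V = 0.3433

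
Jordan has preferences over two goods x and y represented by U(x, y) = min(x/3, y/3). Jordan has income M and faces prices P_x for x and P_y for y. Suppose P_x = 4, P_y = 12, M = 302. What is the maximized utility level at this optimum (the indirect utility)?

V = 6.2917

With perfect complements, no substitution: consume in ratio x:y = 3:3.
Budget: P_x·x + P_y·x = M, so (3·P_x + 3·P_y)·x = 3·M.
Demand: x*(P_x,P_y,M) = 3·M/(3·P_x + 3·P_y), y* = 3·M/(3·P_x + 3·P_y).
Here 3·4 + 3·12 = 48, giving x* = 18.875 and y* = 18.875.
Utility at the optimum: U(18.875, 18.875) = 6.2917.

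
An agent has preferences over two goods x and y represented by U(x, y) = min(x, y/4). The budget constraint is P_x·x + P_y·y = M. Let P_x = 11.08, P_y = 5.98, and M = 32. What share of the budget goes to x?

share on x = 0.3166

With perfect complements, no substitution: consume in ratio x:y = 1:4.
Budget: P_x·x + P_y·4·x = M, so (P_x + 4·P_y)·x = M.
Demand: x*(P_x,P_y,M) = M/(P_x + 4·P_y), y* = 4·M/(P_x + 4·P_y).
Here 11.08 + 4·5.98 = 35, giving x* = 0.9143 and y* = 3.6571.
Expenditure on x: 11.08·0.9143 = 10.1303; share = 0.3166.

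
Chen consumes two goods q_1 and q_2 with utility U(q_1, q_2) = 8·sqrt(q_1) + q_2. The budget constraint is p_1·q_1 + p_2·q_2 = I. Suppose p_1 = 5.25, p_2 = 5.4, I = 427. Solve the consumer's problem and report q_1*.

q_1* = 16.9273

Set MRS = p_1/p_2: 4·q_1^(−1/2) = p_1/p_2.
Thus q_1* = (4·p_2/p_1)² — independent of I — with the rest of income spent on q_2.
Plugging in: q_1* = (4·5.4/5.25)² = 16.9273.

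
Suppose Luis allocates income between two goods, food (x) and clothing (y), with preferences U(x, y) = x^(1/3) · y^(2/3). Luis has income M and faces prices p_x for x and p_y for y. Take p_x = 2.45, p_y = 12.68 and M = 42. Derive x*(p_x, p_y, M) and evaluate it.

x* = 5.7143

The MRS is (1/2)·y/x. Set MRS = p_x/p_y.
Rearranging, p_y·y = 2·p_x·x. Substituting into the budget gives p_x·x·(1 + 2) = M.
Demand: x*(p_x,p_y,M) = 1/3·M/p_x and y* = 2/3·M/p_y.
At p_x=2.45, p_y=12.68, M=42: x* = 1/3·42/2.45 = 5.7143.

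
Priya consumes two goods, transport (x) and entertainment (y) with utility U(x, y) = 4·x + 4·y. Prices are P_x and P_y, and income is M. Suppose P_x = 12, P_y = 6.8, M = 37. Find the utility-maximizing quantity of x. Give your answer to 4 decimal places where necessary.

x* = 0

Perfect substitutes: compare marginal utility per dollar. 4/P_x vs 4/P_y → 0.3333 vs 0.5882.
y gives more utility per dollar, so spend all income on y: y* = M/P_y, x* = 0.
Numerically: x* = 0, y* = 5.4412.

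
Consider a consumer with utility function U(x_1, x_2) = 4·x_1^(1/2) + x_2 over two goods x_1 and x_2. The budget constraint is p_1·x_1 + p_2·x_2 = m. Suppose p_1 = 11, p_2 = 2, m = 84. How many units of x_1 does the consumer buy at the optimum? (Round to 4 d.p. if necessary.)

x_1* = 0.1322

Set MRS = p_1/p_2: 2·x_1^(−1/2) = p_1/p_2.
Solve: √x_1 = 2·p_2/p_1, so x_1*(p_1,p_2) = (2·p_2/p_1)², and x_2* = (m − p_1·x_1*)/p_2.
Plugging in: x_1* = (2·2/11)² = 0.1322.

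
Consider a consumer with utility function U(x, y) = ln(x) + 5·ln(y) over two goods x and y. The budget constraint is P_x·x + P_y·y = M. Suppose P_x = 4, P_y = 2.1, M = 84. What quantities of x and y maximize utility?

Tangency: MRS = (1/5)·y/x = P_x/P_y.
So P_y·y = 5·P_x·x; combined with the budget, a share 1/6 of income goes to x.
Demand: x*(P_x,P_y,M) = 1/6·M/P_x and y* = 5/6·M/P_y.
At P_x=4, P_y=2.1, M=84: x* = 1/6·84/4 = 3.5, y* = 33.3333.

x* = 3.5, y* = 33.3333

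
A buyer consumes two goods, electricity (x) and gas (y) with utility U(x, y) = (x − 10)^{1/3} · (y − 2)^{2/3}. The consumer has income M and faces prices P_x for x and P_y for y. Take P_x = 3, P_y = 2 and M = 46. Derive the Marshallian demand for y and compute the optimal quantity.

Substituting into the budget: x* = 10 + 1/3·(M − 10·P_x − 2·P_y)/P_x, and y* = 2 + 2/3·(…)/P_y.
Discretionary income = 46 − 10·3 − 2·2 = 12; y* = 2 + 2/3·12/2 = 6.

y* = 6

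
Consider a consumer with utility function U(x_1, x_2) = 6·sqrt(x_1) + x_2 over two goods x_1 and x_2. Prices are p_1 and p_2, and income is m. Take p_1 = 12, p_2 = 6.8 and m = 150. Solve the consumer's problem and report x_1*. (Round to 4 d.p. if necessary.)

x_1* = 2.89

Set MRS = p_1/p_2: 3·x_1^(−1/2) = p_1/p_2.
Solve: √x_1 = 3·p_2/p_1, so x_1*(p_1,p_2) = (3·p_2/p_1)², and x_2* = (m − p_1·x_1*)/p_2.
Plugging in: x_1* = (3·6.8/12)² = 2.89.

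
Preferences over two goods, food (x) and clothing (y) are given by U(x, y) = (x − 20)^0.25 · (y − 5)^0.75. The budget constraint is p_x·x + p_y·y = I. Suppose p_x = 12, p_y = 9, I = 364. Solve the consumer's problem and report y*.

MRS = (1/3)·(y−5)/(x−20). Tangency with p_x/p_y gives y−5 = 3·(p_x/p_y)·(x−20).
Substituting into the budget: x* = 20 + 0.25·(I − 20·p_x − 5·p_y)/p_x, and y* = 5 + 0.75·(…)/p_y.
Discretionary income = 364 − 20·12 − 5·9 = 79; y* = 5 + 0.75·79/9 = 11.5833.

y* = 11.5833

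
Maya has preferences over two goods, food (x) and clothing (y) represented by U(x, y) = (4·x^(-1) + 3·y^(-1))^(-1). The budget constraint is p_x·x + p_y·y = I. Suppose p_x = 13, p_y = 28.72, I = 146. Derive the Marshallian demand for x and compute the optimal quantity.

With the ratio pinned down, the budget gives x* = I/(p_x + p_y·(y/x)) and y* = (y/x)·x*.
Numerically y/x = 0.582653, so x* = 146/(13 + 28.72·0.582653) = 4.9102.

x* = 4.9102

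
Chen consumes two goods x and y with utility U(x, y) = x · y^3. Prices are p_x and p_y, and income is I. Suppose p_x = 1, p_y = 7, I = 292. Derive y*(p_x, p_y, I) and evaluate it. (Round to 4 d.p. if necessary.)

y* = 31.2857

Tangency: MRS = (1/3)·y/x = p_x/p_y.
So p_y·y = 3·p_x·x; combined with the budget, a share 0.25 of income goes to x.
Demand: x*(p_x,p_y,I) = 0.25·I/p_x and y* = 0.75·I/p_y.
At p_x=1, p_y=7, I=292: y* = 0.75·292/7 = 31.2857.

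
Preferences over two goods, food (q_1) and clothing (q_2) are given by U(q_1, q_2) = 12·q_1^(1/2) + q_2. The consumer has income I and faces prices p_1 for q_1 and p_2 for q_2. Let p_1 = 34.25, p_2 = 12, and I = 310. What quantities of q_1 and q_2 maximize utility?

q_1* = 4.4192, q_2* = 13.2202

Plugging in: q_1* = (6·12/34.25)² = 4.4192, q_2* = 13.2202.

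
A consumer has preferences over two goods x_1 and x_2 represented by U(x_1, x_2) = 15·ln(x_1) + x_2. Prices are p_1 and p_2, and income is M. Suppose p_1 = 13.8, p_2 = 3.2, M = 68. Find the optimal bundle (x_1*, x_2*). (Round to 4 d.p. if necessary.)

At the given prices: x_1* = 15·3.2/13.8 = 3.4783, and x_2* = 6.25.

x_1* = 3.4783, x_2* = 6.25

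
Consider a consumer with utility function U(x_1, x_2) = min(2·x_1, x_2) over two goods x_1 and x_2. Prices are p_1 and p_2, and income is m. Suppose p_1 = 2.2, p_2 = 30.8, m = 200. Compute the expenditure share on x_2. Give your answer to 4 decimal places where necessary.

share on x_2 = 0.9655

Leontief preferences: the optimum is at the kink where x_1/1 = x_2/2, i.e. x_2 = 2·x_1.
Budget: p_1·x_1 + p_2·2·x_1 = m, so (p_1 + 2·p_2)·x_1 = m.
Demand: x_1*(p_1,p_2,m) = m/(p_1 + 2·p_2), x_2* = 2·m/(p_1 + 2·p_2).
Here 2.2 + 2·30.8 = 63.8, giving x_1* = 3.1348 and x_2* = 6.2696.
Expenditure on x_2: 30.8·6.2696 = 193.1034; share = 0.9655.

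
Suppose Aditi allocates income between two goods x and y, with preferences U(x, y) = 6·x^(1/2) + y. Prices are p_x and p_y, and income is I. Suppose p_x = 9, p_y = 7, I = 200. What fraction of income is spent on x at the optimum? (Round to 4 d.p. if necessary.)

Utility is quasi-linear in y; the FOC for x is 3/√x = p_x/p_y.
Thus x* = (3·p_y/p_x)² — independent of I — with the rest of income spent on y.
Plugging in: x* = (3·7/9)² = 5.4444, y* = 21.5714.
Expenditure on x: 9·5.4444 = 49; share = 0.245.

share on x = 0.245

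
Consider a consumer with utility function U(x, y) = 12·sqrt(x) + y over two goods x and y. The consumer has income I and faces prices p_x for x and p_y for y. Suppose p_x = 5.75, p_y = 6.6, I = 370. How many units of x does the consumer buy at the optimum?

Utility is quasi-linear in y; the FOC for x is 6/√x = p_x/p_y.
Solve: √x = 6·p_y/p_x, so x*(p_x,p_y) = (6·p_y/p_x)², and y* = (I − p_x·x*)/p_y.
Plugging in: x* = (6·6.6/5.75)² = 47.4302.

x* = 47.4302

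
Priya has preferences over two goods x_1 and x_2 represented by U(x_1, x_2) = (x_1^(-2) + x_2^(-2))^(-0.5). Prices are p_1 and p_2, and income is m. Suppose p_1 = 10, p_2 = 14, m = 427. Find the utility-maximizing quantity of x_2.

From the CES first-order condition, (x_2/x_1)^(3) = p_1/p_2.
Hence x_2/x_1 = (p_1/p_2)^(1/(3)), i.e. raised to the 1/3 power.
With the ratio pinned down, the budget gives x_1* = m/(p_1 + p_2·(x_2/x_1)) and x_2* = (x_2/x_1)·x_1*.
Numerically x_2/x_1 = 0.893904, so x_1* = 427/(10 + 14·0.893904) = 18.9654 and x_2* = 0.893904·18.9654 = 16.9533.

x_2* = 16.9533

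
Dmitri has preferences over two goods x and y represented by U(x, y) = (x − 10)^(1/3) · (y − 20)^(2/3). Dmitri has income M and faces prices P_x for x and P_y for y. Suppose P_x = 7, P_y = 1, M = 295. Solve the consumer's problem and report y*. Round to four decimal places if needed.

y* = 156.6667

Let x' = x−10, y' = y−20. MRS = (1/2)·y'/x' = P_x/P_y.
After buying the subsistence bundle (10, 20), a share 1/3 of the remaining income goes to x: x* = 10 + 1/3·(M − 10P_x − 20P_y)/P_x.
Discretionary income = 295 − 10·7 − 20·1 = 205; y* = 20 + 2/3·205/1 = 156.6667.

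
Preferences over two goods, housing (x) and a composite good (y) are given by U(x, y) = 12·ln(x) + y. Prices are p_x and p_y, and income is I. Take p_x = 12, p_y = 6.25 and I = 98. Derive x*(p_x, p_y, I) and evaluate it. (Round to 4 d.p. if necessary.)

x* = 6.25

Set MRS = p_x/p_y: (12/x)/1 = p_x/p_y.
So x*(p_x,p_y) = 12·p_y/p_x, independent of income; and y* = (I − 12·p_y)/p_y.
At the given prices: x* = 12·6.25/12 = 6.25.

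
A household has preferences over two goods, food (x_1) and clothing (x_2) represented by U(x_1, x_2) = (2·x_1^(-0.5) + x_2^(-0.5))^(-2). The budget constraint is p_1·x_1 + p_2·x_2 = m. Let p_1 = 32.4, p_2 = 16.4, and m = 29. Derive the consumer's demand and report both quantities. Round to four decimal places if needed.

MRS = MU_x_1/MU_x_2 = 2·(x_2/x_1)^(1.5). Set equal to p_1/p_2.
Hence x_2/x_1 = ((1/2)·p_1/p_2)^(1/(1.5)), i.e. raised to the 2/3 power.
Substitute x_2 = (x_2/x_1)·x_1 into the budget: x_1* = m/(p_1 + p_2·(x_2/x_1)).
Numerically x_2/x_1 = 0.991853, so x_1* = 29/(32.4 + 16.4·0.991853) = 0.5959 and x_2* = 0.991853·0.5959 = 0.591.

x_1* = 0.5959, x_2* = 0.591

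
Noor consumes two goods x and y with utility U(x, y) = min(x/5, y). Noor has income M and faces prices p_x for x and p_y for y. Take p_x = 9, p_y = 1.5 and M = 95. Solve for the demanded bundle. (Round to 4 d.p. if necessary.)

x* = 10.2151, y* = 2.043

Demand: x*(p_x,p_y,M) = 5·M/(5·p_x + p_y), y* = M/(5·p_x + p_y).
Here 5·9 + 1.5 = 46.5, giving x* = 10.2151 and y* = 2.043.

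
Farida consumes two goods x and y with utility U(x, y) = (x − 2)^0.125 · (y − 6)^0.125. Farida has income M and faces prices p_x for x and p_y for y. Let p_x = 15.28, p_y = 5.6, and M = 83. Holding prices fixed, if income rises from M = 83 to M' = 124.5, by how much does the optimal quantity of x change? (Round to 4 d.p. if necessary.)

This is Cobb-Douglas in (x−2, y−6): tangency gives 0.125·p_y·(y−6) = 0.125·p_x·(x−2).
After buying the subsistence bundle (2, 6), a share 0.5 of the remaining income goes to x: x* = 2 + 0.5·(M − 2p_x − 6p_y)/p_x.
Discretionary income = 83 − 2·15.28 − 6·5.6 = 18.84; x* = 2 + 0.5·18.84/15.28 = 2.6165.
At M' = 124.5: x* = 3.9745. Change: 3.9745 − 2.6165 = 1.358.

Δx* = 1.358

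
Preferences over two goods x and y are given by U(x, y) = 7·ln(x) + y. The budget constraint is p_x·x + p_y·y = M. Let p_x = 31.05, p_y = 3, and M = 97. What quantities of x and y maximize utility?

x* = 0.6763, y* = 25.3333

So x*(p_x,p_y) = 7·p_y/p_x, independent of income; and y* = (M − 7·p_y)/p_y.
At the given prices: x* = 7·3/31.05 = 0.6763, and y* = 25.3333.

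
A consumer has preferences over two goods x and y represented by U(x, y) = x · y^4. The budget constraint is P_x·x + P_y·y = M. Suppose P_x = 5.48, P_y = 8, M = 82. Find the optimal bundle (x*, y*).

x* = 2.9927, y* = 8.2

Demand: x*(P_x,P_y,M) = 0.2·M/P_x and y* = 0.8·M/P_y.
At P_x=5.48, P_y=8, M=82: x* = 0.2·82/5.48 = 2.9927, y* = 8.2.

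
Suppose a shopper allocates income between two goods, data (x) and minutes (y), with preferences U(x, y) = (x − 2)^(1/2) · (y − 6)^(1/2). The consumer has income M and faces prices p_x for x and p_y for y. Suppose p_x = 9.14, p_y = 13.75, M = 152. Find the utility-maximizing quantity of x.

x* = 4.802

MRS = (y−6)/(x−2). Tangency with p_x/p_y gives y−6 = (p_x/p_y)·(x−2).
Substituting into the budget: x* = 2 + 0.5·(M − 2·p_x − 6·p_y)/p_x, and y* = 6 + 0.5·(…)/p_y.
Discretionary income = 152 − 2·9.14 − 6·13.75 = 51.22; x* = 2 + 0.5·51.22/9.14 = 4.802.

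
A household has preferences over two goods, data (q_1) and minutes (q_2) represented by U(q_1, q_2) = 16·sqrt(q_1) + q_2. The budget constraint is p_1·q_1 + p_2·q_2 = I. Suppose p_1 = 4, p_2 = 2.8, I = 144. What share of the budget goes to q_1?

share on q_1 = 0.8711

Utility is quasi-linear in q_2; the FOC for q_1 is 8/√q_1 = p_1/p_2.
Solve: √q_1 = 8·p_2/p_1, so q_1*(p_1,p_2) = (8·p_2/p_1)², and q_2* = (I − p_1·q_1*)/p_2.
Plugging in: q_1* = (8·2.8/4)² = 31.36, q_2* = 6.6286.
Expenditure on q_1: 4·31.36 = 125.44; share = 0.8711.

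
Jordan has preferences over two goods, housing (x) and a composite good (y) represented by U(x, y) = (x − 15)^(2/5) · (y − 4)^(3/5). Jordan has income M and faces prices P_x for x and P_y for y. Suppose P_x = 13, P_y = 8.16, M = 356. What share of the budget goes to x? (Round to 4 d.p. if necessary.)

This is Cobb-Douglas in (x−15, y−4): tangency gives 0.4·P_y·(y−4) = 0.6·P_x·(x−15).
After buying the subsistence bundle (15, 4), a share 0.4 of the remaining income goes to x: x* = 15 + 0.4·(M − 15P_x − 4P_y)/P_x.
Discretionary income = 356 − 15·13 − 4·8.16 = 128.36; x* = 15 + 0.4·128.36/13 = 18.9495; y* = 4 + 0.6·128.36/8.16 = 13.4382.
Expenditure on x: 13·18.9495 = 246.344; share = 0.692.

share on x = 0.692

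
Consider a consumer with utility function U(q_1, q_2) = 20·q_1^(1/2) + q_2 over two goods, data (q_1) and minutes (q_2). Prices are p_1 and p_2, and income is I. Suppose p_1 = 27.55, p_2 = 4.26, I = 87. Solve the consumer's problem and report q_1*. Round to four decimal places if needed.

MU_q_1 = 10/√q_1, MU_q_2 = 1. Tangency: 10/√q_1 = p_1/p_2.
Solve: √q_1 = 10·p_2/p_1, so q_1*(p_1,p_2) = (10·p_2/p_1)², and q_2* = (I − p_1·q_1*)/p_2.
Plugging in: q_1* = (10·4.26/27.55)² = 2.391.

q_1* = 2.391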